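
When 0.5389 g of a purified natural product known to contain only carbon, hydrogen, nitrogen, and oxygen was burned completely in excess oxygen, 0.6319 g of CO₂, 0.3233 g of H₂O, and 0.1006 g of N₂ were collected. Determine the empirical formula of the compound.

mol C = 0.6319 g CO₂ ÷ 44.009 g/mol = 0.014358 mol
mol H = 2 × 0.3233 g H₂O ÷ 18.015 g/mol = 0.035892 mol
mol N = 2 × 0.1006 g N₂ ÷ 28.014 g/mol = 0.0071821 mol
mass O = 0.5389 − (0.17246 + 0.036179 + 0.10060) = 0.22966 g → mol O = 0.22966 ÷ 15.999 = 0.014355 mol
Divide by the smallest (0.0071821 mol): C 1.999, H 4.997, N 1.000, O 1.999

C2H5NO2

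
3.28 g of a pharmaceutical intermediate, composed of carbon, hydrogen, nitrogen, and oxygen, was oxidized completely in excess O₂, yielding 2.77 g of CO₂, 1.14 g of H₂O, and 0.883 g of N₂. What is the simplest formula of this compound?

mol C = 2.77 g CO₂ ÷ 44.009 g/mol = 0.06294 mol
mol H = 2 × 1.14 g H₂O ÷ 18.015 g/mol = 0.1266 mol
mol N = 2 × 0.883 g N₂ ÷ 28.014 g/mol = 0.06304 mol
mass O = 3.28 − (0.7560 + 0.1276 + 0.8830) = 1.513 g → mol O = 1.513 ÷ 15.999 = 0.09460 mol
Divide by the smallest (0.06294 mol): C 1.000, H 2.011, N 1.002, O 1.503
Multiplying each by 2 gives whole numbers: C 2.00, H 4.02, N 2.00, O 3.01

C2H4N2O3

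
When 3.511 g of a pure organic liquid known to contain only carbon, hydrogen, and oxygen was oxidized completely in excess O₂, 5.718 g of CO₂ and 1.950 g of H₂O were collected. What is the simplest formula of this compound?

C6H10O5

mol C = 5.718 g CO₂ ÷ 44.009 g/mol = 0.12993 mol
mol H = 2 × 1.950 g H₂O ÷ 18.015 g/mol = 0.21649 mol
mass O = 3.511 − (1.5606 + 0.21822) = 1.7322 g → mol O = 1.7322 ÷ 15.999 = 0.10827 mol
Divide by the smallest (0.10827 mol): C 1.200, H 1.999, O 1.000
Multiplying each by 5 gives whole numbers: C 6.00, H 10.00, O 5.00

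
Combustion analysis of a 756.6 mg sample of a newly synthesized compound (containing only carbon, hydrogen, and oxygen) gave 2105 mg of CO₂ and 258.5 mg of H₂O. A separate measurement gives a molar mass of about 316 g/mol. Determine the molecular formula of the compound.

C20H12O4

mol C = 2.105 g CO₂ ÷ 44.009 g/mol = 0.047831 mol
mol H = 2 × 0.2585 g H₂O ÷ 18.015 g/mol = 0.028698 mol
mass O = 0.7566 − (0.57450 + 0.028928) = 0.15317 g → mol O = 0.15317 ÷ 15.999 = 0.0095739 mol
Divide by the smallest (0.0095739 mol): C 4.996, H 2.998, O 1.000
Empirical formula: C5H3O
Empirical-formula mass = 79.08 g/mol; 316 ÷ 79.08 ≈ 4, so the molecular formula is C20H12O4.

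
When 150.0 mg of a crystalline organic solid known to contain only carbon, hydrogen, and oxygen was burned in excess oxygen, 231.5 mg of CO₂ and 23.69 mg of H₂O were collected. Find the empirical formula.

mol C = 0.2315 g CO₂ ÷ 44.009 g/mol = 0.0052603 mol
mol H = 2 × 0.02369 g H₂O ÷ 18.015 g/mol = 0.0026300 mol
mass O = 0.1500 − (0.063181 + 0.0026511) = 0.084168 g → mol O = 0.084168 ÷ 15.999 = 0.0052608 mol
Divide by the smallest (0.0026300 mol): C 2.000, H 1.000, O 2.000

C2HO2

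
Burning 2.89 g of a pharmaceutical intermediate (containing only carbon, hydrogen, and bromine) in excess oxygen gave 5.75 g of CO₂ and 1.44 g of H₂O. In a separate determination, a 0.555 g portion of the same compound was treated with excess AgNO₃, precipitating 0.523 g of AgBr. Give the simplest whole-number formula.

mol C = 5.75 g CO₂ ÷ 44.009 g/mol = 0.1307 mol
mol H = 2 × 1.44 g H₂O ÷ 18.015 g/mol = 0.1599 mol
From the AgBr data: mol Br per gram of compound = (0.523 ÷ 187.772) ÷ 0.555 = 0.005019 mol/g, so in the 2.89 g combustion sample mol Br = 0.01450 mol
Divide by the smallest (0.01450 mol): C 9.008, H 11.023, Br 1.000

C9H11Br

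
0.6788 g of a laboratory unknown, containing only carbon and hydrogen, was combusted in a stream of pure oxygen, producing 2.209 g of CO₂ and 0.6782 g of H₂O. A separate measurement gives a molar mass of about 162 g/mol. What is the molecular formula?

mol C = 2.209 g CO₂ ÷ 44.009 g/mol = 0.050194 mol
mol H = 2 × 0.6782 g H₂O ÷ 18.015 g/mol = 0.075293 mol
Divide by the smallest (0.050194 mol): C 1.000, H 1.500
Multiplying each by 2 gives whole numbers: C 2.00, H 3.00
Empirical formula: C2H3
Empirical-formula mass = 27.05 g/mol; 162 ÷ 27.05 ≈ 6, so the molecular formula is C12H18.

C12H18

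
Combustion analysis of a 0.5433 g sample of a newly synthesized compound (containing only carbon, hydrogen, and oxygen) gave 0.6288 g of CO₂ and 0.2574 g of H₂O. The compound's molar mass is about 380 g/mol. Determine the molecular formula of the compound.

C10H20O15

mol C = 0.6288 g CO₂ ÷ 44.009 g/mol = 0.014288 mol
mol H = 2 × 0.2574 g H₂O ÷ 18.015 g/mol = 0.028576 mol
mass O = 0.5433 − (0.17161 + 0.028805) = 0.34288 g → mol O = 0.34288 ÷ 15.999 = 0.021431 mol
Divide by the smallest (0.014288 mol): C 1.000, H 2.000, O 1.500
Multiplying each by 2 gives whole numbers: C 2.00, H 4.00, O 3.00
Empirical formula: C2H4O3
Empirical-formula mass = 76.05 g/mol; 380 ÷ 76.05 ≈ 5, so the molecular formula is C10H20O15.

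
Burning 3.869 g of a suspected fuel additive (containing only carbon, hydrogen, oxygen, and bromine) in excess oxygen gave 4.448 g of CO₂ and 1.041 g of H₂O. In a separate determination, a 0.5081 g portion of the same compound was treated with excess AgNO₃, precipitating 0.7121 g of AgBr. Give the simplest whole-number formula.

C7H8Br2O

mol C = 4.448 g CO₂ ÷ 44.009 g/mol = 0.10107 mol
mol H = 2 × 1.041 g H₂O ÷ 18.015 g/mol = 0.11557 mol
From the AgBr data: mol Br per gram of compound = (0.7121 ÷ 187.772) ÷ 0.5081 = 0.0074638 mol/g, so in the 3.869 g combustion sample mol Br = 0.028878 mol
mass O = 3.869 − (1.2140 + 0.11649 + 2.3074) = 0.23112 g → mol O = 0.23112 ÷ 15.999 = 0.014446 mol
Divide by the smallest (0.014446 mol): C 6.996, H 8.000, Br 1.999, O 1.000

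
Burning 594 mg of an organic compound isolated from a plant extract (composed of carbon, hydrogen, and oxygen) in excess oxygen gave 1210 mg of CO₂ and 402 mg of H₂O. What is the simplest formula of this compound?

C8H13O4

mol C = 1.21 g CO₂ ÷ 44.009 g/mol = 0.02749 mol
mol H = 2 × 0.402 g H₂O ÷ 18.015 g/mol = 0.04463 mol
mass O = 0.594 − (0.3302 + 0.04499) = 0.2188 g → mol O = 0.2188 ÷ 15.999 = 0.01367 mol
Divide by the smallest (0.01367 mol): C 2.011, H 3.264, O 1.000
Multiplying each by 4 gives whole numbers: C 8.04, H 13.05, O 4.00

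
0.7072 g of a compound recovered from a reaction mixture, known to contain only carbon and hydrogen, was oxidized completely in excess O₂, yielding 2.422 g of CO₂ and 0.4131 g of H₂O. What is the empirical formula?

mol C = 2.422 g CO₂ ÷ 44.009 g/mol = 0.055034 mol
mol H = 2 × 0.4131 g H₂O ÷ 18.015 g/mol = 0.045862 mol
Divide by the smallest (0.045862 mol): C 1.200, H 1.000
Multiplying each by 5 gives whole numbers: C 6.00, H 5.00

C6H5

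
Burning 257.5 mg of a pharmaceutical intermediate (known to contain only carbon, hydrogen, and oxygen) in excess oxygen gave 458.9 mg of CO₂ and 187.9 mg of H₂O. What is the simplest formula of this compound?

mol C = 0.4589 g CO₂ ÷ 44.009 g/mol = 0.010427 mol
mol H = 2 × 0.1879 g H₂O ÷ 18.015 g/mol = 0.020860 mol
mass O = 0.2575 − (0.12524 + 0.021027) = 0.11123 g → mol O = 0.11123 ÷ 15.999 = 0.0069523 mol
Divide by the smallest (0.0069523 mol): C 1.500, H 3.001, O 1.000
Multiplying each by 2 gives whole numbers: C 3.00, H 6.00, O 2.00

C3H6O2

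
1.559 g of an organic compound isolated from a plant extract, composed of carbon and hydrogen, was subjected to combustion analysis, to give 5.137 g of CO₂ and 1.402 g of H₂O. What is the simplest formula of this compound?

mol C = 5.137 g CO₂ ÷ 44.009 g/mol = 0.11673 mol
mol H = 2 × 1.402 g H₂O ÷ 18.015 g/mol = 0.15565 mol
Divide by the smallest (0.11673 mol): C 1.000, H 1.333
Multiplying each by 3 gives whole numbers: C 3.00, H 4.00

C3H4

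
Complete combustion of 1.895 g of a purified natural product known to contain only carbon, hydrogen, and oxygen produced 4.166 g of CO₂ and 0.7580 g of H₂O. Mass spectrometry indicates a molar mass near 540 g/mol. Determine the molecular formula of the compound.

C27H24O12

mol C = 4.166 g CO₂ ÷ 44.009 g/mol = 0.094662 mol
mol H = 2 × 0.7580 g H₂O ÷ 18.015 g/mol = 0.084152 mol
mass O = 1.895 − (1.1370 + 0.084825) = 0.67318 g → mol O = 0.67318 ÷ 15.999 = 0.042077 mol
Divide by the smallest (0.042077 mol): C 2.250, H 2.000, O 1.000
Multiplying each by 4 gives whole numbers: C 9.00, H 8.00, O 4.00
Empirical formula: C9H8O4
Empirical-formula mass = 180.16 g/mol; 540 ÷ 180.16 ≈ 3, so the molecular formula is C27H24O12.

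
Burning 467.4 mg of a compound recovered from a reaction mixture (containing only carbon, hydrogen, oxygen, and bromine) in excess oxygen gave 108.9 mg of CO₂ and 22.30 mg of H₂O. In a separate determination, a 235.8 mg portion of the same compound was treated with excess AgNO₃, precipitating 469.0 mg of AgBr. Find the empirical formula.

CHBr2O

mol C = 0.1089 g CO₂ ÷ 44.009 g/mol = 0.0024745 mol
mol H = 2 × 0.02230 g H₂O ÷ 18.015 g/mol = 0.0024757 mol
From the AgBr data: mol Br per gram of compound = (0.4690 ÷ 187.772) ÷ 0.2358 = 0.010592 mol/g, so in the 0.4674 g combustion sample mol Br = 0.0049509 mol
mass O = 0.4674 − (0.029721 + 0.0024955 + 0.39560) = 0.039584 g → mol O = 0.039584 ÷ 15.999 = 0.0024742 mol
Divide by the smallest (0.0024742 mol): C 1.000, H 1.001, Br 2.001, O 1.000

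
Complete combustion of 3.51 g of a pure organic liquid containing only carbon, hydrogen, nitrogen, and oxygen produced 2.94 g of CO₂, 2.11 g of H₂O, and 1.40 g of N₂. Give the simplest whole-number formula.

mol C = 2.94 g CO₂ ÷ 44.009 g/mol = 0.06680 mol
mol H = 2 × 2.11 g H₂O ÷ 18.015 g/mol = 0.2342 mol
mol N = 2 × 1.40 g N₂ ÷ 28.014 g/mol = 0.09995 mol
mass O = 3.51 − (0.8024 + 0.2361 + 1.400) = 1.071 g → mol O = 1.071 ÷ 15.999 = 0.06697 mol
Divide by the smallest (0.06680 mol): C 1.000, H 3.506, N 1.496, O 1.003
Multiplying each by 2 gives whole numbers: C 2.00, H 7.01, N 2.99, O 2.01

C2H7N3O2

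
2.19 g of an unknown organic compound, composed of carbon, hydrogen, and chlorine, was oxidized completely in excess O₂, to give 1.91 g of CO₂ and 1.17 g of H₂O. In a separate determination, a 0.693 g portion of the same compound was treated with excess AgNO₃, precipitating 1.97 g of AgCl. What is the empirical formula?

CH3Cl

mol C = 1.91 g CO₂ ÷ 44.009 g/mol = 0.04340 mol
mol H = 2 × 1.17 g H₂O ÷ 18.015 g/mol = 0.1299 mol
From the AgCl data: mol Cl per gram of compound = (1.97 ÷ 143.318) ÷ 0.693 = 0.01984 mol/g, so in the 2.19 g combustion sample mol Cl = 0.04344 mol
Divide by the smallest (0.04340 mol): C 1.000, H 2.993, Cl 1.001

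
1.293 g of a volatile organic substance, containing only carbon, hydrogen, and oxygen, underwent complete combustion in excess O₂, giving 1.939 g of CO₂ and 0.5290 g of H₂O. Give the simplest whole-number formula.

C3H4O3

mol C = 1.939 g CO₂ ÷ 44.009 g/mol = 0.044059 mol
mol H = 2 × 0.5290 g H₂O ÷ 18.015 g/mol = 0.058729 mol
mass O = 1.293 − (0.52919 + 0.059199) = 0.70461 g → mol O = 0.70461 ÷ 15.999 = 0.044041 mol
Divide by the smallest (0.044041 mol): C 1.000, H 1.334, O 1.000
Multiplying each by 3 gives whole numbers: C 3.00, H 4.00, O 3.00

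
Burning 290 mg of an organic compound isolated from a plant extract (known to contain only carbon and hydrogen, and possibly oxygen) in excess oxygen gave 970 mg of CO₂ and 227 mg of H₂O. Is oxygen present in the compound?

no

mol C = 0.970 g CO₂ ÷ 44.009 g/mol = 0.02204 mol
mol H = 2 × 0.227 g H₂O ÷ 18.015 g/mol = 0.02520 mol
C and H together account for 0.2901 g — essentially the entire 0.290 g sample — so the compound contains no oxygen.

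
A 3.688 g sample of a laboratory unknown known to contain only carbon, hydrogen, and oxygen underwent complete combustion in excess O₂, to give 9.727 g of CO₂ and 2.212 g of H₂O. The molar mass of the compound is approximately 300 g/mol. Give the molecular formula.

C18H20O4

mol C = 9.727 g CO₂ ÷ 44.009 g/mol = 0.22102 mol
mol H = 2 × 2.212 g H₂O ÷ 18.015 g/mol = 0.24557 mol
mass O = 3.688 − (2.6547 + 0.24754) = 0.78576 g → mol O = 0.78576 ÷ 15.999 = 0.049113 mol
Divide by the smallest (0.049113 mol): C 4.500, H 5.000, O 1.000
Multiplying each by 2 gives whole numbers: C 9.00, H 10.00, O 2.00
Empirical formula: C9H10O2
Empirical-formula mass = 150.18 g/mol; 300 ÷ 150.18 ≈ 2, so the molecular formula is C18H20O4.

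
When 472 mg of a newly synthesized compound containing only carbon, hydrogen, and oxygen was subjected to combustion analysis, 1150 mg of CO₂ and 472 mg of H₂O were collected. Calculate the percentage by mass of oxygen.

22.3%

mol C = 1.15 g CO₂ ÷ 44.009 g/mol = 0.02613 mol
mol H = 2 × 0.472 g H₂O ÷ 18.015 g/mol = 0.05240 mol
mass O = 0.472 − (0.3139 + 0.05282) = 0.1053 g → mol O = 0.1053 ÷ 15.999 = 0.006583 mol
mass % O = 0.1053 g ÷ 0.472 g × 100%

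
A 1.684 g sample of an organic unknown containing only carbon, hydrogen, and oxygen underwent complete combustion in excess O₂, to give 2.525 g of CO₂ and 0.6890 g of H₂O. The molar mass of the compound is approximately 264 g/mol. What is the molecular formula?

mol C = 2.525 g CO₂ ÷ 44.009 g/mol = 0.057375 mol
mol H = 2 × 0.6890 g H₂O ÷ 18.015 g/mol = 0.076492 mol
mass O = 1.684 − (0.68913 + 0.077104) = 0.91777 g → mol O = 0.91777 ÷ 15.999 = 0.057364 mol
Divide by the smallest (0.057364 mol): C 1.000, H 1.333, O 1.000
Multiplying each by 3 gives whole numbers: C 3.00, H 4.00, O 3.00
Empirical formula: C3H4O3
Empirical-formula mass = 88.06 g/mol; 264 ÷ 88.06 ≈ 3, so the molecular formula is C9H12O9.

C9H12O9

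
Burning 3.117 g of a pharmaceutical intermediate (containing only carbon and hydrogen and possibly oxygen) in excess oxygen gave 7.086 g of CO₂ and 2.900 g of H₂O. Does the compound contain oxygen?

yes

mol C = 7.086 g CO₂ ÷ 44.009 g/mol = 0.16101 mol
mol H = 2 × 2.900 g H₂O ÷ 18.015 g/mol = 0.32195 mol
C and H account for only 2.2585 g of the 3.117 g sample; the remaining 0.85855 g must be oxygen.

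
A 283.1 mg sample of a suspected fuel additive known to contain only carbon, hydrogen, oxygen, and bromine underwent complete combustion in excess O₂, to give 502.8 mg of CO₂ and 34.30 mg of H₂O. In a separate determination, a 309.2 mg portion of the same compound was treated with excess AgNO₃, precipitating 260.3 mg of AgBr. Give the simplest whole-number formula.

C9H3BrO2

mol C = 0.5028 g CO₂ ÷ 44.009 g/mol = 0.011425 mol
mol H = 2 × 0.03430 g H₂O ÷ 18.015 g/mol = 0.0038079 mol
From the AgBr data: mol Br per gram of compound = (0.2603 ÷ 187.772) ÷ 0.3092 = 0.0044834 mol/g, so in the 0.2831 g combustion sample mol Br = 0.0012692 mol
mass O = 0.2831 − (0.13722 + 0.0038384 + 0.10142) = 0.040619 g → mol O = 0.040619 ÷ 15.999 = 0.0025389 mol
Divide by the smallest (0.0012692 mol): C 9.001, H 3.000, Br 1.000, O 2.000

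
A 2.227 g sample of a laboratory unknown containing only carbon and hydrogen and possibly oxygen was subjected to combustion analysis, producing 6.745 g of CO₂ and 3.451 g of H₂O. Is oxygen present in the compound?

no

mol C = 6.745 g CO₂ ÷ 44.009 g/mol = 0.15326 mol
mol H = 2 × 3.451 g H₂O ÷ 18.015 g/mol = 0.38313 mol
C and H together account for 2.2270 g — essentially the entire 2.227 g sample — so the compound contains no oxygen.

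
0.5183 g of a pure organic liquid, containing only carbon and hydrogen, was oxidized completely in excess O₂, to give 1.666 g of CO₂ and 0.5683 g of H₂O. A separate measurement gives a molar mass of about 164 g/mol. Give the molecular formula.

mol C = 1.666 g CO₂ ÷ 44.009 g/mol = 0.037856 mol
mol H = 2 × 0.5683 g H₂O ÷ 18.015 g/mol = 0.063092 mol
Divide by the smallest (0.037856 mol): C 1.000, H 1.667
Multiplying each by 3 gives whole numbers: C 3.00, H 5.00
Empirical formula: C3H5
Empirical-formula mass = 41.07 g/mol; 164 ÷ 41.07 ≈ 4, so the molecular formula is C12H20.

C12H20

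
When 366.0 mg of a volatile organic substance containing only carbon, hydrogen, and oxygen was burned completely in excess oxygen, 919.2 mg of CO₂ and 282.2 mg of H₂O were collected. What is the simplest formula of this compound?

mol C = 0.9192 g CO₂ ÷ 44.009 g/mol = 0.020887 mol
mol H = 2 × 0.2822 g H₂O ÷ 18.015 g/mol = 0.031329 mol
mass O = 0.3660 − (0.25087 + 0.031580) = 0.083551 g → mol O = 0.083551 ÷ 15.999 = 0.0052222 mol
Divide by the smallest (0.0052222 mol): C 4.000, H 5.999, O 1.000

C4H6O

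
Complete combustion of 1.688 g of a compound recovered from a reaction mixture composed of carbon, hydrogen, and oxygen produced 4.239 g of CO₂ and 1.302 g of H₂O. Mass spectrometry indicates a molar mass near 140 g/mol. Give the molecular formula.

mol C = 4.239 g CO₂ ÷ 44.009 g/mol = 0.096321 mol
mol H = 2 × 1.302 g H₂O ÷ 18.015 g/mol = 0.14455 mol
mass O = 1.688 − (1.1569 + 0.14570) = 0.38538 g → mol O = 0.38538 ÷ 15.999 = 0.024088 mol
Divide by the smallest (0.024088 mol): C 3.999, H 6.001, O 1.000
Empirical formula: C4H6O
Empirical-formula mass = 70.09 g/mol; 140 ÷ 70.09 ≈ 2, so the molecular formula is C8H12O2.

C8H12O2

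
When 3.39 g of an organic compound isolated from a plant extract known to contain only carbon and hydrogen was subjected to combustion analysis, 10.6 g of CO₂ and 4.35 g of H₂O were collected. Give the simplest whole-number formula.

CH2

mol C = 10.6 g CO₂ ÷ 44.009 g/mol = 0.2409 mol
mol H = 2 × 4.35 g H₂O ÷ 18.015 g/mol = 0.4829 mol
Divide by the smallest (0.2409 mol): C 1.000, H 2.005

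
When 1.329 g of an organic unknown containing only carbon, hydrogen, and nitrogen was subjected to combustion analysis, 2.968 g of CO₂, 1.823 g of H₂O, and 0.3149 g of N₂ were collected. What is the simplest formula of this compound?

mol C = 2.968 g CO₂ ÷ 44.009 g/mol = 0.067441 mol
mol H = 2 × 1.823 g H₂O ÷ 18.015 g/mol = 0.20239 mol
mol N = 2 × 0.3149 g N₂ ÷ 28.014 g/mol = 0.022482 mol
Divide by the smallest (0.022482 mol): C 3.000, H 9.002, N 1.000

C3H9N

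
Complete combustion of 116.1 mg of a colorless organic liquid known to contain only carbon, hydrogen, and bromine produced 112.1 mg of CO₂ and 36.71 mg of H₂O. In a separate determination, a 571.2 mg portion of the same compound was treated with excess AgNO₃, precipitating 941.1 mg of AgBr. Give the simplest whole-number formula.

mol C = 0.1121 g CO₂ ÷ 44.009 g/mol = 0.0025472 mol
mol H = 2 × 0.03671 g H₂O ÷ 18.015 g/mol = 0.0040755 mol
From the AgBr data: mol Br per gram of compound = (0.9411 ÷ 187.772) ÷ 0.5712 = 0.0087744 mol/g, so in the 0.1161 g combustion sample mol Br = 0.0010187 mol
Divide by the smallest (0.0010187 mol): C 2.500, H 4.001, Br 1.000
Multiplying each by 2 gives whole numbers: C 5.00, H 8.00, Br 2.00

C5H8Br2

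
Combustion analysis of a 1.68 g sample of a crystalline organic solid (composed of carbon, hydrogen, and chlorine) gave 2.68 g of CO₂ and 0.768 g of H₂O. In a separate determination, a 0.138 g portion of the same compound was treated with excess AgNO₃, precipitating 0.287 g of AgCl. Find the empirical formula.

mol C = 2.68 g CO₂ ÷ 44.009 g/mol = 0.06090 mol
mol H = 2 × 0.768 g H₂O ÷ 18.015 g/mol = 0.08526 mol
From the AgCl data: mol Cl per gram of compound = (0.287 ÷ 143.318) ÷ 0.138 = 0.01451 mol/g, so in the 1.68 g combustion sample mol Cl = 0.02438 mol
Divide by the smallest (0.02438 mol): C 2.498, H 3.497, Cl 1.000
Multiplying each by 2 gives whole numbers: C 5.00, H 6.99, Cl 2.00

C5H7Cl2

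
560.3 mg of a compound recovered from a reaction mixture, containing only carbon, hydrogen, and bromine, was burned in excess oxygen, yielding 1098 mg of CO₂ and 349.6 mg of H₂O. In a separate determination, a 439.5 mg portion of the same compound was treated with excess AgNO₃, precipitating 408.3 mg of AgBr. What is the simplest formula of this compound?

mol C = 1.098 g CO₂ ÷ 44.009 g/mol = 0.024949 mol
mol H = 2 × 0.3496 g H₂O ÷ 18.015 g/mol = 0.038812 mol
From the AgBr data: mol Br per gram of compound = (0.4083 ÷ 187.772) ÷ 0.4395 = 0.0049475 mol/g, so in the 0.5603 g combustion sample mol Br = 0.0027721 mol
Divide by the smallest (0.0027721 mol): C 9.000, H 14.001, Br 1.000

C9H14Br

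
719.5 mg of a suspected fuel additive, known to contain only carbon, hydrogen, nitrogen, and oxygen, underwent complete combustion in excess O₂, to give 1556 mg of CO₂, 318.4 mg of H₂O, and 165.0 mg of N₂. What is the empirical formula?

C6H6N2O

mol C = 1.556 g CO₂ ÷ 44.009 g/mol = 0.035356 mol
mol H = 2 × 0.3184 g H₂O ÷ 18.015 g/mol = 0.035348 mol
mol N = 2 × 0.1650 g N₂ ÷ 28.014 g/mol = 0.011780 mol
mass O = 0.7195 − (0.42467 + 0.035631 + 0.16500) = 0.094203 g → mol O = 0.094203 ÷ 15.999 = 0.0058881 mol
Divide by the smallest (0.0058881 mol): C 6.005, H 6.003, N 2.001, O 1.000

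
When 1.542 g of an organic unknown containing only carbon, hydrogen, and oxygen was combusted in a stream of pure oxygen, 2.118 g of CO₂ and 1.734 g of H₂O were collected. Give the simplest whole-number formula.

mol C = 2.118 g CO₂ ÷ 44.009 g/mol = 0.048127 mol
mol H = 2 × 1.734 g H₂O ÷ 18.015 g/mol = 0.19251 mol
mass O = 1.542 − (0.57805 + 0.19405) = 0.76991 g → mol O = 0.76991 ÷ 15.999 = 0.048122 mol
Divide by the smallest (0.048122 mol): C 1.000, H 4.000, O 1.000

CH4O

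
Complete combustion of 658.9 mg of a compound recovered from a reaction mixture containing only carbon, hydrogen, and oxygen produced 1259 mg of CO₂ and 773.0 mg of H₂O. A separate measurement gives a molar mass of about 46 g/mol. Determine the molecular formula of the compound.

C2H6O

mol C = 1.259 g CO₂ ÷ 44.009 g/mol = 0.028608 mol
mol H = 2 × 0.7730 g H₂O ÷ 18.015 g/mol = 0.085817 mol
mass O = 0.6589 − (0.34361 + 0.086504) = 0.22879 g → mol O = 0.22879 ÷ 15.999 = 0.014300 mol
Divide by the smallest (0.014300 mol): C 2.001, H 6.001, O 1.000
Empirical formula: C2H6O
Empirical-formula mass = 46.07 g/mol; 46 ÷ 46.07 ≈ 1, so the molecular formula is C2H6O.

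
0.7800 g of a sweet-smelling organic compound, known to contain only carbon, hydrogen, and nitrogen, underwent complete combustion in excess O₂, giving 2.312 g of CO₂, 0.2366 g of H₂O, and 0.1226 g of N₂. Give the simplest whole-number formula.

C6H3N

mol C = 2.312 g CO₂ ÷ 44.009 g/mol = 0.052535 mol
mol H = 2 × 0.2366 g H₂O ÷ 18.015 g/mol = 0.026267 mol
mol N = 2 × 0.1226 g N₂ ÷ 28.014 g/mol = 0.0087528 mol
Divide by the smallest (0.0087528 mol): C 6.002, H 3.001, N 1.000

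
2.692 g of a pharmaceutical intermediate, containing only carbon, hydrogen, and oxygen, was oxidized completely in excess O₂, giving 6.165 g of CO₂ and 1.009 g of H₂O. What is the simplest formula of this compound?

mol C = 6.165 g CO₂ ÷ 44.009 g/mol = 0.14008 mol
mol H = 2 × 1.009 g H₂O ÷ 18.015 g/mol = 0.11202 mol
mass O = 2.692 − (1.6826 + 0.11291) = 0.89653 g → mol O = 0.89653 ÷ 15.999 = 0.056036 mol
Divide by the smallest (0.056036 mol): C 2.500, H 1.999, O 1.000
Multiplying each by 2 gives whole numbers: C 5.00, H 4.00, O 2.00

C5H4O2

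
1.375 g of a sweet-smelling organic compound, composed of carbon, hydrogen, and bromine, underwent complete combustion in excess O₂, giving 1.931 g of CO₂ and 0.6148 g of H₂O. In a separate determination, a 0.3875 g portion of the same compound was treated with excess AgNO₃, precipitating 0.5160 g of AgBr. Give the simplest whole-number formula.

C9H14Br2

mol C = 1.931 g CO₂ ÷ 44.009 g/mol = 0.043877 mol
mol H = 2 × 0.6148 g H₂O ÷ 18.015 g/mol = 0.068254 mol
From the AgBr data: mol Br per gram of compound = (0.5160 ÷ 187.772) ÷ 0.3875 = 0.0070916 mol/g, so in the 1.375 g combustion sample mol Br = 0.0097510 mol
Divide by the smallest (0.0097510 mol): C 4.500, H 7.000, Br 1.000
Multiplying each by 2 gives whole numbers: C 9.00, H 14.00, Br 2.00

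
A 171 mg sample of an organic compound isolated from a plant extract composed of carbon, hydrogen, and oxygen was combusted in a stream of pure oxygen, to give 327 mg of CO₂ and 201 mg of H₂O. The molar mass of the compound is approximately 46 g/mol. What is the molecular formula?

C2H6O

mol C = 0.327 g CO₂ ÷ 44.009 g/mol = 0.007430 mol
mol H = 2 × 0.201 g H₂O ÷ 18.015 g/mol = 0.02231 mol
mass O = 0.171 − (0.08925 + 0.02249) = 0.05926 g → mol O = 0.05926 ÷ 15.999 = 0.003704 mol
Divide by the smallest (0.003704 mol): C 2.006, H 6.024, O 1.000
Empirical formula: C2H6O
Empirical-formula mass = 46.07 g/mol; 46 ÷ 46.07 ≈ 1, so the molecular formula is C2H6O.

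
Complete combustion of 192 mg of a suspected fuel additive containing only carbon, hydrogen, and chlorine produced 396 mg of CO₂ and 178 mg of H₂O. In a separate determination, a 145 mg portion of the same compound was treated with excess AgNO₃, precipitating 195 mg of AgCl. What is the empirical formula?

mol C = 0.396 g CO₂ ÷ 44.009 g/mol = 0.008998 mol
mol H = 2 × 0.178 g H₂O ÷ 18.015 g/mol = 0.01976 mol
From the AgCl data: mol Cl per gram of compound = (0.195 ÷ 143.318) ÷ 0.145 = 0.009384 mol/g, so in the 0.192 g combustion sample mol Cl = 0.001802 mol
Divide by the smallest (0.001802 mol): C 4.994, H 10.969, Cl 1.000

C5H11Cl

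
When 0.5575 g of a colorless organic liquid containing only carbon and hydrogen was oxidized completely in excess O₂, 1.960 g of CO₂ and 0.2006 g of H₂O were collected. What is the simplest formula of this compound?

mol C = 1.960 g CO₂ ÷ 44.009 g/mol = 0.044536 mol
mol H = 2 × 0.2006 g H₂O ÷ 18.015 g/mol = 0.022270 mol
Divide by the smallest (0.022270 mol): C 2.000, H 1.000

C2H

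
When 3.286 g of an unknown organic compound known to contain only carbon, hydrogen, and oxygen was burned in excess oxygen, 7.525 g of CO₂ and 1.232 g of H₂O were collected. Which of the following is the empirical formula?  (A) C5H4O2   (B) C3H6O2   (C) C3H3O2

mol C = 7.525 g CO₂ ÷ 44.009 g/mol = 0.17099 mol
mol H = 2 × 1.232 g H₂O ÷ 18.015 g/mol = 0.13677 mol
mass O = 3.286 − (2.0537 + 0.13787) = 1.0944 g → mol O = 1.0944 ÷ 15.999 = 0.068404 mol
Divide by the smallest (0.068404 mol): C 2.500, H 2.000, O 1.000
Multiplying each by 2 gives whole numbers: C 5.00, H 4.00, O 2.00

(A) C5H4O2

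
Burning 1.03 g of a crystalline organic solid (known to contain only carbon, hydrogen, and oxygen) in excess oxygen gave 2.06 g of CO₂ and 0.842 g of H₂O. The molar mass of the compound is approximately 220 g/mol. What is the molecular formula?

C10H20O5

mol C = 2.06 g CO₂ ÷ 44.009 g/mol = 0.04681 mol
mol H = 2 × 0.842 g H₂O ÷ 18.015 g/mol = 0.09348 mol
mass O = 1.03 − (0.5622 + 0.09423) = 0.3736 g → mol O = 0.3736 ÷ 15.999 = 0.02335 mol
Divide by the smallest (0.02335 mol): C 2.005, H 4.004, O 1.000
Empirical formula: C2H4O
Empirical-formula mass = 44.05 g/mol; 220 ÷ 44.05 ≈ 5, so the molecular formula is C10H20O5.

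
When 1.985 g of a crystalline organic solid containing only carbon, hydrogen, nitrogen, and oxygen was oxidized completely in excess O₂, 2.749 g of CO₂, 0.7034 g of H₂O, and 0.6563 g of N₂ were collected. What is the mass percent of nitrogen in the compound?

mol C = 2.749 g CO₂ ÷ 44.009 g/mol = 0.062464 mol
mol H = 2 × 0.7034 g H₂O ÷ 18.015 g/mol = 0.078090 mol
mol N = 2 × 0.6563 g N₂ ÷ 28.014 g/mol = 0.046855 mol
mass O = 1.985 − (0.75026 + 0.078715 + 0.65630) = 0.49972 g → mol O = 0.49972 ÷ 15.999 = 0.031235 mol
mass % N = 0.65630 g ÷ 1.985 g × 100%

33.06%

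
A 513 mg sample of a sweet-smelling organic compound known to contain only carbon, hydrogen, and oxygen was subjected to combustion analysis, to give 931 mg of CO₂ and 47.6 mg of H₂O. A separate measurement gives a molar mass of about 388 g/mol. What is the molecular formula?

C16H4O12

mol C = 0.931 g CO₂ ÷ 44.009 g/mol = 0.02115 mol
mol H = 2 × 0.0476 g H₂O ÷ 18.015 g/mol = 0.005284 mol
mass O = 0.513 − (0.2541 + 0.005327) = 0.2536 g → mol O = 0.2536 ÷ 15.999 = 0.01585 mol
Divide by the smallest (0.005284 mol): C 4.003, H 1.000, O 2.999
Empirical formula: C4HO3
Empirical-formula mass = 97.05 g/mol; 388 ÷ 97.05 ≈ 4, so the molecular formula is C16H4O12.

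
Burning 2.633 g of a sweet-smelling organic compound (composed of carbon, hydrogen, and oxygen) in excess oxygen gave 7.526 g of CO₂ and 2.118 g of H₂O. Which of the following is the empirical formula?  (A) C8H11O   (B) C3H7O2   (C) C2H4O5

(A) C8H11O

mol C = 7.526 g CO₂ ÷ 44.009 g/mol = 0.17101 mol
mol H = 2 × 2.118 g H₂O ÷ 18.015 g/mol = 0.23514 mol
mass O = 2.633 − (2.0540 + 0.23702) = 0.34197 g → mol O = 0.34197 ÷ 15.999 = 0.021375 mol
Divide by the smallest (0.021375 mol): C 8.001, H 11.001, O 1.000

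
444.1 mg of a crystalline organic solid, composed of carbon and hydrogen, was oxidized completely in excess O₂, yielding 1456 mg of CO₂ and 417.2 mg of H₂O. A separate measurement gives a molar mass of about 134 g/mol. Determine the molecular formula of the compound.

mol C = 1.456 g CO₂ ÷ 44.009 g/mol = 0.033084 mol
mol H = 2 × 0.4172 g H₂O ÷ 18.015 g/mol = 0.046317 mol
Divide by the smallest (0.033084 mol): C 1.000, H 1.400
Multiplying each by 5 gives whole numbers: C 5.00, H 7.00
Empirical formula: C5H7
Empirical-formula mass = 67.11 g/mol; 134 ÷ 67.11 ≈ 2, so the molecular formula is C10H14.

C10H14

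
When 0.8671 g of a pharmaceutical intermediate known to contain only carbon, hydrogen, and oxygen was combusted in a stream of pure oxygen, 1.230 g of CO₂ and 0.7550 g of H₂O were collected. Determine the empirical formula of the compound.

CH3O

mol C = 1.230 g CO₂ ÷ 44.009 g/mol = 0.027949 mol
mol H = 2 × 0.7550 g H₂O ÷ 18.015 g/mol = 0.083819 mol
mass O = 0.8671 − (0.33569 + 0.084490) = 0.44692 g → mol O = 0.44692 ÷ 15.999 = 0.027934 mol
Divide by the smallest (0.027934 mol): C 1.001, H 3.001, O 1.000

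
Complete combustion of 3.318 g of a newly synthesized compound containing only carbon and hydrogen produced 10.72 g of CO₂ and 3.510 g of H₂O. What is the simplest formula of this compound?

C5H8

mol C = 10.72 g CO₂ ÷ 44.009 g/mol = 0.24359 mol
mol H = 2 × 3.510 g H₂O ÷ 18.015 g/mol = 0.38968 mol
Divide by the smallest (0.24359 mol): C 1.000, H 1.600
Multiplying each by 5 gives whole numbers: C 5.00, H 8.00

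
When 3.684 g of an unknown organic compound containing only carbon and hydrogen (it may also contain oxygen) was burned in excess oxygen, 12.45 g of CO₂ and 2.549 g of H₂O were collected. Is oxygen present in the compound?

no

mol C = 12.45 g CO₂ ÷ 44.009 g/mol = 0.28290 mol
mol H = 2 × 2.549 g H₂O ÷ 18.015 g/mol = 0.28299 mol
C and H together account for 3.6831 g — essentially the entire 3.684 g sample — so the compound contains no oxygen.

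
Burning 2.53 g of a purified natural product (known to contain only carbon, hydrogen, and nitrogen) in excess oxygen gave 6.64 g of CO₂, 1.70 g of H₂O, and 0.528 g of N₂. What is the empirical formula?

C4H5N

mol C = 6.64 g CO₂ ÷ 44.009 g/mol = 0.1509 mol
mol H = 2 × 1.70 g H₂O ÷ 18.015 g/mol = 0.1887 mol
mol N = 2 × 0.528 g N₂ ÷ 28.014 g/mol = 0.03770 mol
Divide by the smallest (0.03770 mol): C 4.003, H 5.007, N 1.000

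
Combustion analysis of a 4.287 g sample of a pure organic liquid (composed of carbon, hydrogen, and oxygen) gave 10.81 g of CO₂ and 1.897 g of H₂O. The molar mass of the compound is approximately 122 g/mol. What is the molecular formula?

mol C = 10.81 g CO₂ ÷ 44.009 g/mol = 0.24563 mol
mol H = 2 × 1.897 g H₂O ÷ 18.015 g/mol = 0.21060 mol
mass O = 4.287 − (2.9503 + 0.21229) = 1.1244 g → mol O = 1.1244 ÷ 15.999 = 0.070281 mol
Divide by the smallest (0.070281 mol): C 3.495, H 2.997, O 1.000
Multiplying each by 2 gives whole numbers: C 6.99, H 5.99, O 2.00
Empirical formula: C7H6O2
Empirical-formula mass = 122.12 g/mol; 122 ÷ 122.12 ≈ 1, so the molecular formula is C7H6O2.

C7H6O2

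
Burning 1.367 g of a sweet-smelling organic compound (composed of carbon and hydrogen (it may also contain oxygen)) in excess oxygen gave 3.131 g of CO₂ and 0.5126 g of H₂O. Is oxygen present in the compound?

yes

mol C = 3.131 g CO₂ ÷ 44.009 g/mol = 0.071145 mol
mol H = 2 × 0.5126 g H₂O ÷ 18.015 g/mol = 0.056908 mol
C and H account for only 0.91188 g of the 1.367 g sample; the remaining 0.45512 g must be oxygen.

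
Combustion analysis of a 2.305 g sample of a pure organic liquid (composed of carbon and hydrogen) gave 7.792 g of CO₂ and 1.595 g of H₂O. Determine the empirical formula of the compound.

CH

mol C = 7.792 g CO₂ ÷ 44.009 g/mol = 0.17705 mol
mol H = 2 × 1.595 g H₂O ÷ 18.015 g/mol = 0.17707 mol
Divide by the smallest (0.17705 mol): C 1.000, H 1.000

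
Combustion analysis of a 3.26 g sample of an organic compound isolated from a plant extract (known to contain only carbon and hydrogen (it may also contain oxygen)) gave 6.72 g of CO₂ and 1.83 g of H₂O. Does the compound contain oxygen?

yes

mol C = 6.72 g CO₂ ÷ 44.009 g/mol = 0.1527 mol
mol H = 2 × 1.83 g H₂O ÷ 18.015 g/mol = 0.2032 mol
C and H account for only 2.039 g of the 3.26 g sample; the remaining 1.221 g must be oxygen.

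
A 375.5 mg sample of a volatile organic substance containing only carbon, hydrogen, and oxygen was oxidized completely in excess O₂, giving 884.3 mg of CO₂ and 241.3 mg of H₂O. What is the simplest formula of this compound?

C3H4O

mol C = 0.8843 g CO₂ ÷ 44.009 g/mol = 0.020094 mol
mol H = 2 × 0.2413 g H₂O ÷ 18.015 g/mol = 0.026789 mol
mass O = 0.3755 − (0.24134 + 0.027003) = 0.10715 g → mol O = 0.10715 ÷ 15.999 = 0.0066974 mol
Divide by the smallest (0.0066974 mol): C 3.000, H 4.000, O 1.000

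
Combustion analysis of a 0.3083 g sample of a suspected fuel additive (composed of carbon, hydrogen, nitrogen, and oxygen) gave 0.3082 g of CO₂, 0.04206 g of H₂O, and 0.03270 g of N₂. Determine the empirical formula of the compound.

mol C = 0.3082 g CO₂ ÷ 44.009 g/mol = 0.0070031 mol
mol H = 2 × 0.04206 g H₂O ÷ 18.015 g/mol = 0.0046694 mol
mol N = 2 × 0.03270 g N₂ ÷ 28.014 g/mol = 0.0023345 mol
mass O = 0.3083 − (0.084114 + 0.0047068 + 0.032700) = 0.18678 g → mol O = 0.18678 ÷ 15.999 = 0.011674 mol
Divide by the smallest (0.0023345 mol): C 3.000, H 2.000, N 1.000, O 5.001

C3H2NO5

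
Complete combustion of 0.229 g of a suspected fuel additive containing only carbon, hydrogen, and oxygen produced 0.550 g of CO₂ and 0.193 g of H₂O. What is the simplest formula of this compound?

mol C = 0.550 g CO₂ ÷ 44.009 g/mol = 0.01250 mol
mol H = 2 × 0.193 g H₂O ÷ 18.015 g/mol = 0.02143 mol
mass O = 0.229 − (0.1501 + 0.02160) = 0.05730 g → mol O = 0.05730 ÷ 15.999 = 0.003581 mol
Divide by the smallest (0.003581 mol): C 3.490, H 5.983, O 1.000
Multiplying each by 2 gives whole numbers: C 6.98, H 11.97, O 2.00

C7H12O2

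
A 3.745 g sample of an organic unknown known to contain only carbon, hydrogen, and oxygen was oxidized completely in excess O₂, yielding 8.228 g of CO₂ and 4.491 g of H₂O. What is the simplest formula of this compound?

mol C = 8.228 g CO₂ ÷ 44.009 g/mol = 0.18696 mol
mol H = 2 × 4.491 g H₂O ÷ 18.015 g/mol = 0.49858 mol
mass O = 3.745 − (2.2456 + 0.50257) = 0.99683 g → mol O = 0.99683 ÷ 15.999 = 0.062306 mol
Divide by the smallest (0.062306 mol): C 3.001, H 8.002, O 1.000

C3H8O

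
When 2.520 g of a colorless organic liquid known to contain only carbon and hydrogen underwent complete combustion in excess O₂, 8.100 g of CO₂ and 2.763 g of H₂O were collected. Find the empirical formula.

mol C = 8.100 g CO₂ ÷ 44.009 g/mol = 0.18405 mol
mol H = 2 × 2.763 g H₂O ÷ 18.015 g/mol = 0.30674 mol
Divide by the smallest (0.18405 mol): C 1.000, H 1.667
Multiplying each by 3 gives whole numbers: C 3.00, H 5.00

C3H5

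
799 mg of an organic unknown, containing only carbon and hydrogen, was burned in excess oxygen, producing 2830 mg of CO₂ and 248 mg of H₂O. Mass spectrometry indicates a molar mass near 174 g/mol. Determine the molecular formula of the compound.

mol C = 2.83 g CO₂ ÷ 44.009 g/mol = 0.06431 mol
mol H = 2 × 0.248 g H₂O ÷ 18.015 g/mol = 0.02753 mol
Divide by the smallest (0.02753 mol): C 2.336, H 1.000
Multiplying each by 3 gives whole numbers: C 7.01, H 3.00
Empirical formula: C7H3
Empirical-formula mass = 87.10 g/mol; 174 ÷ 87.10 ≈ 2, so the molecular formula is C14H6.

C14H6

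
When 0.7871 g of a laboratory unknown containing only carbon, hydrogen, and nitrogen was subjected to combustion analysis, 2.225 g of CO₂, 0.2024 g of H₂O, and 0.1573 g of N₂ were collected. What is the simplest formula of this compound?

mol C = 2.225 g CO₂ ÷ 44.009 g/mol = 0.050558 mol
mol H = 2 × 0.2024 g H₂O ÷ 18.015 g/mol = 0.022470 mol
mol N = 2 × 0.1573 g N₂ ÷ 28.014 g/mol = 0.011230 mol
Divide by the smallest (0.011230 mol): C 4.502, H 2.001, N 1.000
Multiplying each by 2 gives whole numbers: C 9.00, H 4.00, N 2.00

C9H4N2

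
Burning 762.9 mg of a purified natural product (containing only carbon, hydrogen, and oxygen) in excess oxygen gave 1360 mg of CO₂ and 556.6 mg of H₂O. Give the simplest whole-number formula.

C3H6O2

mol C = 1.360 g CO₂ ÷ 44.009 g/mol = 0.030903 mol
mol H = 2 × 0.5566 g H₂O ÷ 18.015 g/mol = 0.061793 mol
mass O = 0.7629 − (0.37117 + 0.062287) = 0.32944 g → mol O = 0.32944 ÷ 15.999 = 0.020591 mol
Divide by the smallest (0.020591 mol): C 1.501, H 3.001, O 1.000
Multiplying each by 2 gives whole numbers: C 3.00, H 6.00, O 2.00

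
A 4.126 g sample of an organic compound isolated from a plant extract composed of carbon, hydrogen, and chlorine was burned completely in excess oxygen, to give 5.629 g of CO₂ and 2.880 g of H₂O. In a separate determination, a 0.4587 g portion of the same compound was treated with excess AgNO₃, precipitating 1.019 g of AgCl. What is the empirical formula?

mol C = 5.629 g CO₂ ÷ 44.009 g/mol = 0.12791 mol
mol H = 2 × 2.880 g H₂O ÷ 18.015 g/mol = 0.31973 mol
From the AgCl data: mol Cl per gram of compound = (1.019 ÷ 143.318) ÷ 0.4587 = 0.015500 mol/g, so in the 4.126 g combustion sample mol Cl = 0.063955 mol
Divide by the smallest (0.063955 mol): C 2.000, H 4.999, Cl 1.000

C2H5Cl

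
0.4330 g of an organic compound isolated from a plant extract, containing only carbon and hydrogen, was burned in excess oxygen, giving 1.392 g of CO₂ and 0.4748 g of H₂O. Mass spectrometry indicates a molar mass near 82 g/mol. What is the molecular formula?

C6H10

mol C = 1.392 g CO₂ ÷ 44.009 g/mol = 0.031630 mol
mol H = 2 × 0.4748 g H₂O ÷ 18.015 g/mol = 0.052712 mol
Divide by the smallest (0.031630 mol): C 1.000, H 1.667
Multiplying each by 3 gives whole numbers: C 3.00, H 5.00
Empirical formula: C3H5
Empirical-formula mass = 41.07 g/mol; 82 ÷ 41.07 ≈ 2, so the molecular formula is C6H10.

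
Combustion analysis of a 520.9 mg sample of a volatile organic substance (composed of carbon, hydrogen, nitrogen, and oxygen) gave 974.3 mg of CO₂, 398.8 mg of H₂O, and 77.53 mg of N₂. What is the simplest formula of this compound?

mol C = 0.9743 g CO₂ ÷ 44.009 g/mol = 0.022139 mol
mol H = 2 × 0.3988 g H₂O ÷ 18.015 g/mol = 0.044274 mol
mol N = 2 × 0.07753 g N₂ ÷ 28.014 g/mol = 0.0055351 mol
mass O = 0.5209 − (0.26591 + 0.044628 + 0.077530) = 0.13283 g → mol O = 0.13283 ÷ 15.999 = 0.0083027 mol
Divide by the smallest (0.0055351 mol): C 4.000, H 7.999, N 1.000, O 1.500
Multiplying each by 2 gives whole numbers: C 8.00, H 16.00, N 2.00, O 3.00

C8H16N2O3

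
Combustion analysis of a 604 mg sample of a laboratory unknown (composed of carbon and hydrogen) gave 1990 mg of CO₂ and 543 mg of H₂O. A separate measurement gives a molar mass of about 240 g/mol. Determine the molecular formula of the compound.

mol C = 1.99 g CO₂ ÷ 44.009 g/mol = 0.04522 mol
mol H = 2 × 0.543 g H₂O ÷ 18.015 g/mol = 0.06028 mol
Divide by the smallest (0.04522 mol): C 1.000, H 1.333
Multiplying each by 3 gives whole numbers: C 3.00, H 4.00
Empirical formula: C3H4
Empirical-formula mass = 40.06 g/mol; 240 ÷ 40.06 ≈ 6, so the molecular formula is C18H24.

C18H24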